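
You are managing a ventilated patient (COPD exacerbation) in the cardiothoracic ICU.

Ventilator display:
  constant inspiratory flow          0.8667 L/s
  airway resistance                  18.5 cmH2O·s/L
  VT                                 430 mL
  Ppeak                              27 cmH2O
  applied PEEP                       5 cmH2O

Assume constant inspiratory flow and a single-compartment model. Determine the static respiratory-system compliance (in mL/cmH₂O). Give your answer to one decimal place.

72.1

Equation of motion (constant flow): PIP = Vt/C + R·V̇ + PEEP.
Vt/C = PIP − R·V̇ − PEEP = 27 − 18.5×0.8667 − 5 = 27 − 16.034 − 5 = 5.966 cmH2O.
C = Vt / 5.966 = 430 / 5.966 = 72.075 mL/cmH2O.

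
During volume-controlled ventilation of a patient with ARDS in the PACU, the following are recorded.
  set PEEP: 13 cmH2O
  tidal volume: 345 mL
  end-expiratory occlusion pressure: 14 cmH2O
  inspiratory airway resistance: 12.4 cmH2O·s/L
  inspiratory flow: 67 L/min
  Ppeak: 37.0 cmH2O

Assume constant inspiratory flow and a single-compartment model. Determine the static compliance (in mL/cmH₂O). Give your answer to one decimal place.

37.7

Flow: 67 L/min ÷ 60 = 1.1167 L/s.
Total PEEP = 14 cmH2O (set 13 + intrinsic 1); this is the baseline alveolar pressure.
Equation of motion (constant flow): PIP = Vt/C + R·V̇ + PEEP.
Vt/C = PIP − R·V̇ − PEEP = 37.0 − 12.4×1.1167 − 14 = 37.0 − 13.847 − 14 = 9.153 cmH2O.
C = Vt / 9.153 = 345 / 9.153 = 37.693 mL/cmH2O.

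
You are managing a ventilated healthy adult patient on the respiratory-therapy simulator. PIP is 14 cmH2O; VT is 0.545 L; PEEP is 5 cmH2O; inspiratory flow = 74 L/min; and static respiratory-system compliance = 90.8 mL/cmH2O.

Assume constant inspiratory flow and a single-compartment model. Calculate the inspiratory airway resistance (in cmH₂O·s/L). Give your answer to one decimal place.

Flow: 74 L/min ÷ 60 = 1.2333 L/s.
Equation of motion (constant flow): PIP = Vt/C + R·V̇ + PEEP.
R·V̇ = PIP − Vt/C − PEEP = 14 − 545/90.8 − 5 = 14 − 6.002 − 5 = 2.998 cmH2O.
R = 2.998 / 1.2333 = 2.431 cmH2O·s/L.

2.4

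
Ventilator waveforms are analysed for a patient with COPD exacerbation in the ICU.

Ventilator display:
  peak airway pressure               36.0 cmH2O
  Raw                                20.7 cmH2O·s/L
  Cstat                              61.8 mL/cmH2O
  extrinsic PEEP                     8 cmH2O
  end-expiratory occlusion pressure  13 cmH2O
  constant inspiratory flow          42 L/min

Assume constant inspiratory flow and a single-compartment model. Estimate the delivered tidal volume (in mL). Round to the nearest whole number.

526

Flow: 42 L/min ÷ 60 = 0.7 L/s.
Total PEEP = 13 cmH2O (set 8 + intrinsic 5); this is the baseline alveolar pressure.
Equation of motion (constant flow): PIP = Vt/C + R·V̇ + PEEP.
Vt/C = PIP − R·V̇ − PEEP = 36.0 − 14.49 − 13 = 8.51 cmH2O.
Vt = C × 8.51 = 61.8 × 8.51 = 525.92 mL.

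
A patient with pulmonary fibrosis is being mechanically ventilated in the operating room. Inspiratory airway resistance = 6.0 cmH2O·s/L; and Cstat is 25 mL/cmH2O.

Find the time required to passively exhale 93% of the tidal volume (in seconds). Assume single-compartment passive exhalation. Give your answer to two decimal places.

0.40

τ = R × C = 6.0 × 25 mL/cmH2O = 6.0 × 0.025 L/cmH2O = 0.15 s.
Exhaled fraction f = 1 − e^(−t/τ) → t = −τ·ln(1 − f) = −0.15·ln(0.07) = 0.3989 s.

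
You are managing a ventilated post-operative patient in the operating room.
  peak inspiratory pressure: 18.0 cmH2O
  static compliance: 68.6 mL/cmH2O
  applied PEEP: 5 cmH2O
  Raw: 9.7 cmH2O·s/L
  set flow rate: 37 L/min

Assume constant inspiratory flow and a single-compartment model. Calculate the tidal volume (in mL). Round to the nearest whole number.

Flow: 37 L/min ÷ 60 = 0.6167 L/s.
Equation of motion (constant flow): PIP = Vt/C + R·V̇ + PEEP.
Vt/C = PIP − R·V̇ − PEEP = 18.0 − 5.982 − 5 = 7.018 cmH2O.
Vt = C × 7.018 = 68.6 × 7.018 = 481.43 mL.

481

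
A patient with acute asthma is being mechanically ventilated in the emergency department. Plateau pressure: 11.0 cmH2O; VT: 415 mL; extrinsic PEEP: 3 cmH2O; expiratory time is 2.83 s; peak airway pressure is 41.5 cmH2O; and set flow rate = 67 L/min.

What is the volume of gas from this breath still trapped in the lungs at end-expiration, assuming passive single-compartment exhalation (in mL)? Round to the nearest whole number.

Flow: 67 L/min ÷ 60 = 1.1167 L/s.
R = (PIP − Pplat)/V̇ = (41.5 − 11.0) / 1.1167 = 30.5/1.1167 = 27.313 cmH2O·s/L.
C = Vt/(Pplat − PEEP) = 415.0 / (11.0 − 3) = 415.0/8.0 = 51.875 mL/cmH2O.
τ = R × C = 27.313 × 0.05188 L/cmH2O = 1.417 s.
Fraction remaining = e^(−Te/τ) = e^(−2.83/1.417) = 0.1357.
Trapped volume = 415.0 × 0.1357 = 56.316 mL.

56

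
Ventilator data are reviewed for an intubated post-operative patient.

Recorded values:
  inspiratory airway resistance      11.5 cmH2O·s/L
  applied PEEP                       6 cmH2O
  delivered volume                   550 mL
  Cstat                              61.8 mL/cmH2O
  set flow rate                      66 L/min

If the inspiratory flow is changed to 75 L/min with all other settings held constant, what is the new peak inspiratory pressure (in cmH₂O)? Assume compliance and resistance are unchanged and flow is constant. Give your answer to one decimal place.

Flow: 66 L/min ÷ 60 = 1.1 L/s.
New flow: 75 L/min ÷ 60 = 1.25 L/s.
PIP = Vt/C + R·V̇ + PEEP (constant-flow equation of motion).
Only the resistive term changes: ΔPIP = R × ΔV̇ = 11.5 × (1.25 − 1.1) = 11.5 × 0.15 = 1.725 cmH2O.
Original PIP = 550/61.8 + 11.5×1.1 + 6 = 27.55 cmH2O; new PIP = 27.55 + (1.725) = 29.275 cmH2O.

29.3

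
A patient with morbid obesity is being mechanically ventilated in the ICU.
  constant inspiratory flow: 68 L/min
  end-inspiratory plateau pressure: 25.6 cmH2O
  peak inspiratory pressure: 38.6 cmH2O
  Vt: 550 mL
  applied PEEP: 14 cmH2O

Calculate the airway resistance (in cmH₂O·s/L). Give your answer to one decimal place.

Flow: 68 L/min ÷ 60 = 1.1333 L/s.
Raw = (PIP − Pplat) / flow = (38.6 − 25.6) / 1.1333 = 13.0 / 1.1333 = 11.471 cmH2O·s/L.

11.5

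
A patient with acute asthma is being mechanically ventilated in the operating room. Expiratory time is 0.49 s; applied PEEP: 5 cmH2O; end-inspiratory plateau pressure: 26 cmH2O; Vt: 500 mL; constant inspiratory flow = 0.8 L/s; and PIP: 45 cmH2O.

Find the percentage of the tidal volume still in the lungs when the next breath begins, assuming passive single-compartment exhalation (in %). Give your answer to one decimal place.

R = (PIP − Pplat)/V̇ = (45 − 26) / 0.8 = 19.0/0.8 = 23.75 cmH2O·s/L.
C = Vt/(Pplat − PEEP) = 500.0 / (26 − 5) = 500.0/21.0 = 23.81 mL/cmH2O.
τ = R × C = 23.75 × 0.02381 L/cmH2O = 0.5655 s.
Fraction remaining at end-expiration = e^(−Te/τ) = e^(−0.49/0.5655) = 0.4204 → 42.04%.

42.0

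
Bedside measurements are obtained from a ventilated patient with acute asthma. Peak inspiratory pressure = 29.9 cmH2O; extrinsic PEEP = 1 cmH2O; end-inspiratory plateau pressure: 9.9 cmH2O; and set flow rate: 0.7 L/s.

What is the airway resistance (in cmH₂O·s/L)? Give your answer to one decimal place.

28.6

Raw = (PIP − Pplat) / flow = (29.9 − 9.9) / 0.7 = 20.0 / 0.7 = 28.571 cmH2O·s/L.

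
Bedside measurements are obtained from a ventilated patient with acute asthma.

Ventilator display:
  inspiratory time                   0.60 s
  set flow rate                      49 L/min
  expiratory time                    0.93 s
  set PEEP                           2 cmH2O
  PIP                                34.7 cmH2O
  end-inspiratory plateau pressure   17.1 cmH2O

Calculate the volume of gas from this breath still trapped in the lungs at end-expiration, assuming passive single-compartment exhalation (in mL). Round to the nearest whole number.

130

Flow: 49 L/min ÷ 60 = 0.8167 L/s.
Vt = flow × Ti = 0.8167 L/s × 0.60 s × 1000 mL/L = 490.02 mL.
R = (PIP − Pplat)/V̇ = (34.7 − 17.1) / 0.8167 = 17.6/0.8167 = 21.55 cmH2O·s/L.
C = Vt/(Pplat − PEEP) = 490.02 / (17.1 − 2) = 490.02/15.1 = 32.452 mL/cmH2O.
τ = R × C = 21.55 × 0.03245 L/cmH2O = 0.6993 s.
Fraction remaining = e^(−Te/τ) = e^(−0.93/0.6993) = 0.2645.
Trapped volume = 490.02 × 0.2645 = 129.61 mL.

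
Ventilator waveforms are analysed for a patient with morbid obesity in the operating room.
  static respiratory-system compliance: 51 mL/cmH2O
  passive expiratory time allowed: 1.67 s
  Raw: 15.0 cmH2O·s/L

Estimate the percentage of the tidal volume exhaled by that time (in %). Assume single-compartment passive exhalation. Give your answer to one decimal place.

88.7

τ = R × C = 15.0 × 51 mL/cmH2O = 15.0 × 0.051 L/cmH2O = 0.765 s.
Passive exhalation: V(t)/V₀ = e^(−t/τ) = e^(−1.67/0.765) = 0.1127.
Fraction exhaled = 1 − 0.1127 = 0.8873 → 88.73%.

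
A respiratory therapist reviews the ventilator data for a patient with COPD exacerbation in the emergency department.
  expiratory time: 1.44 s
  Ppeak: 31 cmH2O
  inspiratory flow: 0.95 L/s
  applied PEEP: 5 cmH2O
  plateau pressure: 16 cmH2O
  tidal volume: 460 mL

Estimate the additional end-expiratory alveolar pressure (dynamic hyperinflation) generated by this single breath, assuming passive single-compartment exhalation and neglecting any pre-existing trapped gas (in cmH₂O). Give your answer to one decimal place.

R = (PIP − Pplat)/V̇ = (31 − 16) / 0.95 = 15.0/0.95 = 15.789 cmH2O·s/L.
C = Vt/(Pplat − PEEP) = 460.0 / (16 − 5) = 460.0/11.0 = 41.818 mL/cmH2O.
τ = R × C = 15.789 × 0.04182 L/cmH2O = 0.6603 s.
Fraction remaining = e^(−Te/τ) = e^(−1.44/0.6603) = 0.1129; trapped volume = 460.0 × 0.1129 = 51.934 mL.
Additional alveolar pressure from trapping ≈ V_trapped / C = 51.934 / 41.818 = 1.242 cmH2O.

1.2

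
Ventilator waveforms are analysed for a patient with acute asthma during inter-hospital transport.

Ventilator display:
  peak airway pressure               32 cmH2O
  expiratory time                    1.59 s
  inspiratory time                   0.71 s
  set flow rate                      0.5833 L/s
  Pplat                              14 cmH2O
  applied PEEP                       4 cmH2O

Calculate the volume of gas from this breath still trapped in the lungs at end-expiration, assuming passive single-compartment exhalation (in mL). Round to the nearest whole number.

Vt = flow × Ti = 0.5833 L/s × 0.71 s × 1000 mL/L = 414.14 mL.
R = (PIP − Pplat)/V̇ = (32 − 14) / 0.5833 = 18.0/0.5833 = 30.859 cmH2O·s/L.
C = Vt/(Pplat − PEEP) = 414.14 / (14 − 4) = 414.14/10.0 = 41.414 mL/cmH2O.
τ = R × C = 30.859 × 0.04141 L/cmH2O = 1.278 s.
Fraction remaining = e^(−Te/τ) = e^(−1.59/1.278) = 0.2882.
Trapped volume = 414.14 × 0.2882 = 119.36 mL.

119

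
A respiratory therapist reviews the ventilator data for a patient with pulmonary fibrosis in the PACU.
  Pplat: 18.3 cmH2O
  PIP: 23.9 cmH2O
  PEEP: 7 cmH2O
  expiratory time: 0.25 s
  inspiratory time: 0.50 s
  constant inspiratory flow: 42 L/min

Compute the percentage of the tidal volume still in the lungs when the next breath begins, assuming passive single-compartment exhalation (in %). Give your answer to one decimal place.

Flow: 42 L/min ÷ 60 = 0.7 L/s.
Vt = flow × Ti = 0.7 L/s × 0.50 s × 1000 mL/L = 350.0 mL.
R = (PIP − Pplat)/V̇ = (23.9 − 18.3) / 0.7 = 5.6/0.7 = 8.0 cmH2O·s/L.
C = Vt/(Pplat − PEEP) = 350.0 / (18.3 − 7) = 350.0/11.3 = 30.973 mL/cmH2O.
τ = R × C = 8.0 × 0.03097 L/cmH2O = 0.2478 s.
Fraction remaining at end-expiration = e^(−Te/τ) = e^(−0.25/0.2478) = 0.3646 → 36.46%.

36.5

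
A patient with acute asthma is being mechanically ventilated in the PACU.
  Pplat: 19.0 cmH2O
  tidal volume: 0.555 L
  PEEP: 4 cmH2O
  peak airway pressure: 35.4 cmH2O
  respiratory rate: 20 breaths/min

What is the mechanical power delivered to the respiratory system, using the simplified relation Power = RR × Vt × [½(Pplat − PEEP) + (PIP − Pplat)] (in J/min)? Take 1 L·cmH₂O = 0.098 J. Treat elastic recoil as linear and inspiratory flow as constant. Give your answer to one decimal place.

Per-breath work = Vt × [½(Pplat−PEEP) + (PIP−Pplat)] = 0.555 × [0.5×15.0 + 16.4] = 0.555 × 23.9 = 13.265 L·cmH2O.
Power = 20 × 13.265 = 265.3 L·cmH2O/min.
× 0.098 J/(L·cmH2O) → 25.999 J/min.

26.0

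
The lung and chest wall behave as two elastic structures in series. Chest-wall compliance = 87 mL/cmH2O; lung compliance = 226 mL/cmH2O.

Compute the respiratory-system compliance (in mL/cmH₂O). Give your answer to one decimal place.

62.8

Lung and chest wall are elastances in series: 1/Crs = 1/CL + 1/Ccw.
1/Crs = 1/226 + 1/87 = 0.01592.
Crs = 62.814 mL/cmH2O.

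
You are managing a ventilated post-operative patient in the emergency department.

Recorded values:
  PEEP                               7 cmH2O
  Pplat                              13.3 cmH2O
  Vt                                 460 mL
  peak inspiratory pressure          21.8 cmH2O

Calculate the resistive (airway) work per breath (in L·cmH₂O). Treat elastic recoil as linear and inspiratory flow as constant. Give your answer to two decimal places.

3.91

With constant inspiratory flow the resistive pressure is constant at PIP − Pplat = 21.8 − 13.3 = 8.5 cmH2O, so resistive work = 8.5 × 0.460 = 3.91 L·cmH2O.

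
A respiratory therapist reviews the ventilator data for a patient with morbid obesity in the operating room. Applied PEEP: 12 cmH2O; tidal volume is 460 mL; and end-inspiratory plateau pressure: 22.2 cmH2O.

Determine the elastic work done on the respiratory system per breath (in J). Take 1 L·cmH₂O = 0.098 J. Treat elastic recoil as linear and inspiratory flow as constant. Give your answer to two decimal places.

0.23

Elastic work ≈ ½ × (Pplat − PEEP) × Vt = 0.5 × (22.2 − 12) × 0.460 L = 0.5 × 10.2 × 0.460 = 2.346 L·cmH2O.
× 0.098 J/(L·cmH2O) → 0.2299 J.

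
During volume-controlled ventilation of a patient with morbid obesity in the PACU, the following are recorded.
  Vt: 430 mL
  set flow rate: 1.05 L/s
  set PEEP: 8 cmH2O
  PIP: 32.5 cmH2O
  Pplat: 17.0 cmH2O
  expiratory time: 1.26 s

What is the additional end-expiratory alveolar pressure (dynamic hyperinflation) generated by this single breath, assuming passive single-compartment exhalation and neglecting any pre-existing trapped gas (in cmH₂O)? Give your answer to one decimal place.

R = (PIP − Pplat)/V̇ = (32.5 − 17.0) / 1.05 = 15.5/1.05 = 14.762 cmH2O·s/L.
C = Vt/(Pplat − PEEP) = 430.0 / (17.0 − 8) = 430.0/9.0 = 47.778 mL/cmH2O.
τ = R × C = 14.762 × 0.04778 L/cmH2O = 0.7053 s.
Fraction remaining = e^(−Te/τ) = e^(−1.26/0.7053) = 0.1675; trapped volume = 430.0 × 0.1675 = 72.025 mL.
Additional alveolar pressure from trapping ≈ V_trapped / C = 72.025 / 47.778 = 1.507 cmH2O.

1.5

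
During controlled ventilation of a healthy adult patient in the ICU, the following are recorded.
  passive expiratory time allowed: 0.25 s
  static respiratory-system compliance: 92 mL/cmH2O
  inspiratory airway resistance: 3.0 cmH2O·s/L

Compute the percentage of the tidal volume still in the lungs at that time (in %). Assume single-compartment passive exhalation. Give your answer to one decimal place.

40.4

τ = R × C = 3.0 × 92 mL/cmH2O = 3.0 × 0.092 L/cmH2O = 0.276 s.
Passive exhalation: V(t)/V₀ = e^(−t/τ) = e^(−0.25/0.276) = 0.4042.
Fraction remaining = 0.4042 → 40.42%.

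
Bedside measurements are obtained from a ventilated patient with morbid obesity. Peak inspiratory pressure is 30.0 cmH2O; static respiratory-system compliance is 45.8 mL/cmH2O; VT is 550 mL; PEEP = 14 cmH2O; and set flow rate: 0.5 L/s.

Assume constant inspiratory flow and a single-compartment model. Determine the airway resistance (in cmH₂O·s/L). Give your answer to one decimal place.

8.0

Equation of motion (constant flow): PIP = Vt/C + R·V̇ + PEEP.
R·V̇ = PIP − Vt/C − PEEP = 30.0 − 550/45.8 − 14 = 30.0 − 12.009 − 14 = 3.991 cmH2O.
R = 3.991 / 0.5 = 7.982 cmH2O·s/L.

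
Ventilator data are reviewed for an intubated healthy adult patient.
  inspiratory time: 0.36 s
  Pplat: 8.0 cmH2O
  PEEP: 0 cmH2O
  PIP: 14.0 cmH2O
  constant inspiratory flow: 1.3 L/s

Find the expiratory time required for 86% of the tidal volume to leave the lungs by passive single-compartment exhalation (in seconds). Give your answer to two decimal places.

Vt = flow × Ti = 1.3 L/s × 0.36 s × 1000 mL/L = 468.0 mL.
R = (PIP − Pplat)/V̇ = (14.0 − 8.0) / 1.3 = 6.0/1.3 = 4.615 cmH2O·s/L.
C = Vt/(Pplat − PEEP) = 468.0 / (8.0 − 0) = 468.0/8.0 = 58.5 mL/cmH2O.
τ = R × C = 4.615 × 0.0585 L/cmH2O = 0.27 s.
t = −τ·ln(1 − 0.86) = −0.27·ln(0.14) = 0.5309 s.

0.53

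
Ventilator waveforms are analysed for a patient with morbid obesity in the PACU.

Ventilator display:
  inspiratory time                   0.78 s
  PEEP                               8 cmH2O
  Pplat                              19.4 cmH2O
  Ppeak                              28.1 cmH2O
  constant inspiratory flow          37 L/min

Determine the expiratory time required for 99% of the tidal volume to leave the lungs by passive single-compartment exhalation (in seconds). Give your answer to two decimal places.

2.74

Flow: 37 L/min ÷ 60 = 0.6167 L/s.
Vt = flow × Ti = 0.6167 L/s × 0.78 s × 1000 mL/L = 481.03 mL.
R = (PIP − Pplat)/V̇ = (28.1 − 19.4) / 0.6167 = 8.7/0.6167 = 14.107 cmH2O·s/L.
C = Vt/(Pplat − PEEP) = 481.03 / (19.4 − 8) = 481.03/11.4 = 42.196 mL/cmH2O.
τ = R × C = 14.107 × 0.0422 L/cmH2O = 0.5953 s.
t = −τ·ln(1 − 0.99) = −0.5953·ln(0.01) = 2.741 s.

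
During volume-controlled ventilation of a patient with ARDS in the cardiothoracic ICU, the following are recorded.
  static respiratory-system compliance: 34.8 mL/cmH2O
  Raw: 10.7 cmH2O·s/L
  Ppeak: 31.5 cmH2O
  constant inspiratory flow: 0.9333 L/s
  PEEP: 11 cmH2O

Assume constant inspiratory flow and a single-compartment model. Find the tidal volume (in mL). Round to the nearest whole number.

366

Equation of motion (constant flow): PIP = Vt/C + R·V̇ + PEEP.
Vt/C = PIP − R·V̇ − PEEP = 31.5 − 9.986 − 11 = 10.514 cmH2O.
Vt = C × 10.514 = 34.8 × 10.514 = 365.89 mL.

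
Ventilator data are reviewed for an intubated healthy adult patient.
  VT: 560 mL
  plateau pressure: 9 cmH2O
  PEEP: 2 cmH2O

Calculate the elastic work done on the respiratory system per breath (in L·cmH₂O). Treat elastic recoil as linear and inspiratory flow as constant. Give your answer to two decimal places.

Elastic work ≈ ½ × (Pplat − PEEP) × Vt = 0.5 × (9 − 2) × 0.560 L = 0.5 × 7.0 × 0.560 = 1.96 L·cmH2O.

1.96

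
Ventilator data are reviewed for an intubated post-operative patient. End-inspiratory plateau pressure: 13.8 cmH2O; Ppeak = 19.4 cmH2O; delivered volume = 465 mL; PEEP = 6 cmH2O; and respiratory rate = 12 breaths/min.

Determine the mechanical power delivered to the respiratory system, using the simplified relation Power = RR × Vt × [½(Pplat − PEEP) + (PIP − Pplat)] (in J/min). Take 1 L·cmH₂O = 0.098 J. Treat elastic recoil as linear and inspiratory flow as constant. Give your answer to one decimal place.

Per-breath work = Vt × [½(Pplat−PEEP) + (PIP−Pplat)] = 0.465 × [0.5×7.8 + 5.6] = 0.465 × 9.5 = 4.418 L·cmH2O.
Power = 12 × 4.418 = 53.016 L·cmH2O/min.
× 0.098 J/(L·cmH2O) → 5.196 J/min.

5.2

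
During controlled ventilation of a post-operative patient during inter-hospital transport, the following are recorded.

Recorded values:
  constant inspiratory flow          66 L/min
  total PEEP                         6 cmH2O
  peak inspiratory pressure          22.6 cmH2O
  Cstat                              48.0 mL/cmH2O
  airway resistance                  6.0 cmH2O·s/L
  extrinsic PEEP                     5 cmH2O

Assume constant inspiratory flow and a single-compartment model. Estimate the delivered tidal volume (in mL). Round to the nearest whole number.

480

Flow: 66 L/min ÷ 60 = 1.1 L/s.
Total PEEP = 6 cmH2O (set 5 + intrinsic 1); this is the baseline alveolar pressure.
Equation of motion (constant flow): PIP = Vt/C + R·V̇ + PEEP.
Vt/C = PIP − R·V̇ − PEEP = 22.6 − 6.6 − 6 = 10.0 cmH2O.
Vt = C × 10.0 = 48.0 × 10.0 = 480.0 mL.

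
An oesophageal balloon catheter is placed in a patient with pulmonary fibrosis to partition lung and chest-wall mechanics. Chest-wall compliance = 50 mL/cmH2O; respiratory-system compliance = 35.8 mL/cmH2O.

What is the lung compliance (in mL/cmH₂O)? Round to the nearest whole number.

1/CL = 1/Crs − 1/Ccw.
1/CL = 1/35.8 − 1/50 = 0.007933.
CL = 126.06 mL/cmH2O.

126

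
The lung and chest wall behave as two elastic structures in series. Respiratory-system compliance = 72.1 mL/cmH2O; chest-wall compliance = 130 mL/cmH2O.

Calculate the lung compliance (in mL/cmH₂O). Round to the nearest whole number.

1/CL = 1/Crs − 1/Ccw.
1/CL = 1/72.1 − 1/130 = 0.006177.
CL = 161.89 mL/cmH2O.

162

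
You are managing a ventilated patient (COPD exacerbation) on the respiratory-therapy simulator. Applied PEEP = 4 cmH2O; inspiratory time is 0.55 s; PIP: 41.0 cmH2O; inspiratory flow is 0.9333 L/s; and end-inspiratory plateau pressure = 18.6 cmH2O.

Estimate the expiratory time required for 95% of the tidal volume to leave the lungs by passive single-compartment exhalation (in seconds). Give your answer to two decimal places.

2.53

Vt = flow × Ti = 0.9333 L/s × 0.55 s × 1000 mL/L = 513.32 mL.
R = (PIP − Pplat)/V̇ = (41.0 − 18.6) / 0.9333 = 22.4/0.9333 = 24.001 cmH2O·s/L.
C = Vt/(Pplat − PEEP) = 513.32 / (18.6 − 4) = 513.32/14.6 = 35.159 mL/cmH2O.
τ = R × C = 24.001 × 0.03516 L/cmH2O = 0.8439 s.
t = −τ·ln(1 − 0.95) = −0.8439·ln(0.05) = 2.528 s.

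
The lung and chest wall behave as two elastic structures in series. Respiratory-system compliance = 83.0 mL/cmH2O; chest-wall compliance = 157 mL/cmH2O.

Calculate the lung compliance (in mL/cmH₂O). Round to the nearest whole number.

176

1/CL = 1/Crs − 1/Ccw.
1/CL = 1/83.0 − 1/157 = 0.005679.
CL = 176.09 mL/cmH2O.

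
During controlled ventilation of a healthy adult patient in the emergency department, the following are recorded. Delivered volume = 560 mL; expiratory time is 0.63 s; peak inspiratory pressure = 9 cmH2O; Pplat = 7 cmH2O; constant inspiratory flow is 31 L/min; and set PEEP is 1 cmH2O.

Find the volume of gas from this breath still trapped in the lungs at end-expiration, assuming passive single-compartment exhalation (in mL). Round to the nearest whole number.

Flow: 31 L/min ÷ 60 = 0.5167 L/s.
R = (PIP − Pplat)/V̇ = (9 − 7) / 0.5167 = 2.0/0.5167 = 3.871 cmH2O·s/L.
C = Vt/(Pplat − PEEP) = 560.0 / (7 − 1) = 560.0/6.0 = 93.333 mL/cmH2O.
τ = R × C = 3.871 × 0.09333 L/cmH2O = 0.3613 s.
Fraction remaining = e^(−Te/τ) = e^(−0.63/0.3613) = 0.1749.
Trapped volume = 560.0 × 0.1749 = 97.944 mL.

98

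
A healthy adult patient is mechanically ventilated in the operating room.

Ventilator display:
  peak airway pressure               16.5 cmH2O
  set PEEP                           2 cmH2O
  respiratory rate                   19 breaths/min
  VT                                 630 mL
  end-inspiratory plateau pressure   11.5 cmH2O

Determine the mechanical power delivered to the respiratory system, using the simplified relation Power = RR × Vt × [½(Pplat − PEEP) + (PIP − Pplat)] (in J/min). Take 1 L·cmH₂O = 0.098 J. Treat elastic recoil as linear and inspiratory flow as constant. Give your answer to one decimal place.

Per-breath work = Vt × [½(Pplat−PEEP) + (PIP−Pplat)] = 0.630 × [0.5×9.5 + 5.0] = 0.630 × 9.75 = 6.143 L·cmH2O.
Power = 19 × 6.143 = 116.72 L·cmH2O/min.
× 0.098 J/(L·cmH2O) → 11.439 J/min.

11.4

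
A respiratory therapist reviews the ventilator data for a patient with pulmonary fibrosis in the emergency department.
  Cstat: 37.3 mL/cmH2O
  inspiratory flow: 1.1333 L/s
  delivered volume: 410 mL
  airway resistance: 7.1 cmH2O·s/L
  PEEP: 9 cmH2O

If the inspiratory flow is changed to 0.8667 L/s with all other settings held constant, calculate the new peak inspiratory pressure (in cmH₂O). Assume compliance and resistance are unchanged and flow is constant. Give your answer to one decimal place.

PIP = Vt/C + R·V̇ + PEEP (constant-flow equation of motion).
Only the resistive term changes: ΔPIP = R × ΔV̇ = 7.1 × (0.8667 − 1.1333) = 7.1 × -0.2666 = -1.893 cmH2O.
Original PIP = 410/37.3 + 7.1×1.1333 + 9 = 28.038 cmH2O; new PIP = 28.038 + (-1.893) = 26.145 cmH2O.

26.1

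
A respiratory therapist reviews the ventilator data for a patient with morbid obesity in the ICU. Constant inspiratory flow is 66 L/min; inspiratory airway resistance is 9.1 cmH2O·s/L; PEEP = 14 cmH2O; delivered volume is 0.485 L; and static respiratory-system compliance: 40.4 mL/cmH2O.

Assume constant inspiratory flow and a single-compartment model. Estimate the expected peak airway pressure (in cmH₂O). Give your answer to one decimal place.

Flow: 66 L/min ÷ 60 = 1.1 L/s.
Equation of motion (constant flow): PIP = Vt/C + R·V̇ + PEEP.
PIP = 485/40.4 + 9.1×1.1 + 14 = 12.005 + 10.01 + 14 = 36.015 cmH2O.

36.0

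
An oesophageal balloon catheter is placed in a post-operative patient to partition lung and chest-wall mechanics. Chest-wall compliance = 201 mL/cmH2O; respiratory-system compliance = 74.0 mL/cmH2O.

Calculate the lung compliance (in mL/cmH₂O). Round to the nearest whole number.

117

1/CL = 1/Crs − 1/Ccw.
1/CL = 1/74.0 − 1/201 = 0.008538.
CL = 117.12 mL/cmH2O.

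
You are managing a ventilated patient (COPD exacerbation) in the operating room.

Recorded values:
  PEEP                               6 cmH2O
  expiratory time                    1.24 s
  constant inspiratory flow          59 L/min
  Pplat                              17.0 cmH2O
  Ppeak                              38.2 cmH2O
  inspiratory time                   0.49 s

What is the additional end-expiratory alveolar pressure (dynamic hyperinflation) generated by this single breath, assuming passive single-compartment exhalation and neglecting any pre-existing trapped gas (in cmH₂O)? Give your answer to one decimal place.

3.0

Flow: 59 L/min ÷ 60 = 0.9833 L/s.
Vt = flow × Ti = 0.9833 L/s × 0.49 s × 1000 mL/L = 481.82 mL.
R = (PIP − Pplat)/V̇ = (38.2 − 17.0) / 0.9833 = 21.2/0.9833 = 21.56 cmH2O·s/L.
C = Vt/(Pplat − PEEP) = 481.82 / (17.0 − 6) = 481.82/11.0 = 43.802 mL/cmH2O.
τ = R × C = 21.56 × 0.0438 L/cmH2O = 0.9443 s.
Fraction remaining = e^(−Te/τ) = e^(−1.24/0.9443) = 0.269; trapped volume = 481.82 × 0.269 = 129.61 mL.
Additional alveolar pressure from trapping ≈ V_trapped / C = 129.61 / 43.802 = 2.959 cmH2O.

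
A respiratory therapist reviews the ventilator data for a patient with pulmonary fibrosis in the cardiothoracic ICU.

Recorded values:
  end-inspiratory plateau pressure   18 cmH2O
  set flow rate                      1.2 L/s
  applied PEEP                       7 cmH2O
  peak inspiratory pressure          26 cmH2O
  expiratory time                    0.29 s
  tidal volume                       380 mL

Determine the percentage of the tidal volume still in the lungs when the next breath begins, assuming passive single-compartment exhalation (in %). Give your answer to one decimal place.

28.4

R = (PIP − Pplat)/V̇ = (26 − 18) / 1.2 = 8.0/1.2 = 6.667 cmH2O·s/L.
C = Vt/(Pplat − PEEP) = 380.0 / (18 − 7) = 380.0/11.0 = 34.545 mL/cmH2O.
τ = R × C = 6.667 × 0.03455 L/cmH2O = 0.2303 s.
Fraction remaining at end-expiration = e^(−Te/τ) = e^(−0.29/0.2303) = 0.2839 → 28.39%.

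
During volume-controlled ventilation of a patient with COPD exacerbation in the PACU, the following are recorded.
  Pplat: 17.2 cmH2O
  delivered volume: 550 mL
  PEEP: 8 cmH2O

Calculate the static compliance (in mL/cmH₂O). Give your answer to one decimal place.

59.8

Cstat = Vt / (Pplat − PEEP) = 550 / (17.2 − 8) = 550 / 9.2 = 59.783 mL/cmH2O.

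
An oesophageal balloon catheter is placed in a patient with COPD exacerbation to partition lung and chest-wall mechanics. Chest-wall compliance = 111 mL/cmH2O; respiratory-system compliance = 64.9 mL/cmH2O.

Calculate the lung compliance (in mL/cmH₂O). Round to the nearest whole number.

1/CL = 1/Crs − 1/Ccw.
1/CL = 1/64.9 − 1/111 = 0.006399.
CL = 156.27 mL/cmH2O.

156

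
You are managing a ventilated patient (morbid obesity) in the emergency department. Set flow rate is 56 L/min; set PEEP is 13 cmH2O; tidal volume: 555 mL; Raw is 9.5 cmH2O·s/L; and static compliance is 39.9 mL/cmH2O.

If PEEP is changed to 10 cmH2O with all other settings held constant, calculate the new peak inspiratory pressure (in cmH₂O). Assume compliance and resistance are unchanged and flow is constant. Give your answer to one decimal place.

Flow: 56 L/min ÷ 60 = 0.9333 L/s.
PIP = Vt/C + R·V̇ + PEEP (constant-flow equation of motion).
Only the baseline term changes: ΔPIP = ΔPEEP = 10 − 13 = -3.0 cmH2O.
Original PIP = 555/39.9 + 9.5×0.9333 + 13 = 35.776 cmH2O; new PIP = 35.776 + (-3.0) = 32.776 cmH2O.

32.8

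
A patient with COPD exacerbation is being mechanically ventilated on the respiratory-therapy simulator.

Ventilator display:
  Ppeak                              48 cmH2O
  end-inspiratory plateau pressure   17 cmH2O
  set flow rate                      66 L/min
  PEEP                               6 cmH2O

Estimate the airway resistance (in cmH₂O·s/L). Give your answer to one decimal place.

Flow: 66 L/min ÷ 60 = 1.1 L/s.
Raw = (PIP − Pplat) / flow = (48 − 17) / 1.1 = 31.0 / 1.1 = 28.182 cmH2O·s/L.

28.2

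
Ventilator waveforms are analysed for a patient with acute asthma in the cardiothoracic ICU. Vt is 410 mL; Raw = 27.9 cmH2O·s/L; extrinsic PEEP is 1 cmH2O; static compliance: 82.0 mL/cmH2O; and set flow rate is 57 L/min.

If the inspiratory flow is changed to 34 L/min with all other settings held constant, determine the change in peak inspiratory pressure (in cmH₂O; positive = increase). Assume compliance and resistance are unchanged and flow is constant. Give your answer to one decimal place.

Flow: 57 L/min ÷ 60 = 0.95 L/s.
New flow: 34 L/min ÷ 60 = 0.5667 L/s.
PIP = Vt/C + R·V̇ + PEEP (constant-flow equation of motion).
Only the resistive term changes: ΔPIP = R × ΔV̇ = 27.9 × (0.5667 − 0.95) = 27.9 × -0.3833 = -10.694 cmH2O.

-10.7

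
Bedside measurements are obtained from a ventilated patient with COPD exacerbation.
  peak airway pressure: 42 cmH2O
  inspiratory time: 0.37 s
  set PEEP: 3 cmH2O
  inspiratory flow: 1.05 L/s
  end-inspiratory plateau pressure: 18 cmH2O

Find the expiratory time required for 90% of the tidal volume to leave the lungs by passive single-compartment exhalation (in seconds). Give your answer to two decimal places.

Vt = flow × Ti = 1.05 L/s × 0.37 s × 1000 mL/L = 388.5 mL.
R = (PIP − Pplat)/V̇ = (42 − 18) / 1.05 = 24.0/1.05 = 22.857 cmH2O·s/L.
C = Vt/(Pplat − PEEP) = 388.5 / (18 − 3) = 388.5/15.0 = 25.9 mL/cmH2O.
τ = R × C = 22.857 × 0.0259 L/cmH2O = 0.592 s.
t = −τ·ln(1 − 0.90) = −0.592·ln(0.1) = 1.363 s.

1.36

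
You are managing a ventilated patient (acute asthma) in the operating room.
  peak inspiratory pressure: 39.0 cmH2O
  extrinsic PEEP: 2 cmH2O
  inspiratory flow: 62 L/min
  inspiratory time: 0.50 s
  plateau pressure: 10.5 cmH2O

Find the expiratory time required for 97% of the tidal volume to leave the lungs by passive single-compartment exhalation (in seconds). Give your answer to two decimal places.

Flow: 62 L/min ÷ 60 = 1.0333 L/s.
Vt = flow × Ti = 1.0333 L/s × 0.50 s × 1000 mL/L = 516.65 mL.
R = (PIP − Pplat)/V̇ = (39.0 − 10.5) / 1.0333 = 28.5/1.0333 = 27.582 cmH2O·s/L.
C = Vt/(Pplat − PEEP) = 516.65 / (10.5 − 2) = 516.65/8.5 = 60.782 mL/cmH2O.
τ = R × C = 27.582 × 0.06078 L/cmH2O = 1.676 s.
t = −τ·ln(1 − 0.97) = −1.676·ln(0.03) = 5.877 s.

5.88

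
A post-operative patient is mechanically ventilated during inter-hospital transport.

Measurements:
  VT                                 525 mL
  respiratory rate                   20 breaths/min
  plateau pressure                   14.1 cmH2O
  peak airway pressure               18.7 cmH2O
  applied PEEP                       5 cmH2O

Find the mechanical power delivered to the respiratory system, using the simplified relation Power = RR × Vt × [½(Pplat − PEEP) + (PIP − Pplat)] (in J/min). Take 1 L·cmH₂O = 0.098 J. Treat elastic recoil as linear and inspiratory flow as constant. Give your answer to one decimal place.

Per-breath work = Vt × [½(Pplat−PEEP) + (PIP−Pplat)] = 0.525 × [0.5×9.1 + 4.6] = 0.525 × 9.15 = 4.804 L·cmH2O.
Power = 20 × 4.804 = 96.08 L·cmH2O/min.
× 0.098 J/(L·cmH2O) → 9.416 J/min.

9.4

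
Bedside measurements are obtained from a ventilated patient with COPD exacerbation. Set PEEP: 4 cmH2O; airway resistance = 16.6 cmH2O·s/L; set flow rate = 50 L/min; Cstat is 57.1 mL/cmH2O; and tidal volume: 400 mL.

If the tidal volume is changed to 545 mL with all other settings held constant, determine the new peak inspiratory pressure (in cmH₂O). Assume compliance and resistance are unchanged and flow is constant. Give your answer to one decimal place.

Flow: 50 L/min ÷ 60 = 0.8333 L/s.
PIP = Vt/C + R·V̇ + PEEP (constant-flow equation of motion).
Only the elastic term changes: ΔPIP = ΔVt / C = (545 − 400) / 57.1 = 2.539 cmH2O.
Original PIP = 400/57.1 + 16.6×0.8333 + 4 = 24.838 cmH2O; new PIP = 24.838 + (2.539) = 27.377 cmH2O.

27.4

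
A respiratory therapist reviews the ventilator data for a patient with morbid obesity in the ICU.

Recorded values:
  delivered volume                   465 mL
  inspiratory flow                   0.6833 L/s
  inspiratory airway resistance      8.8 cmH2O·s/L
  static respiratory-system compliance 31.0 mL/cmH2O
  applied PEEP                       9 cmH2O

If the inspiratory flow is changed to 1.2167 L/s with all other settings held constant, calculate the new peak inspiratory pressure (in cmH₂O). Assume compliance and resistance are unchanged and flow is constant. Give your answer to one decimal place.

34.7

PIP = Vt/C + R·V̇ + PEEP (constant-flow equation of motion).
Only the resistive term changes: ΔPIP = R × ΔV̇ = 8.8 × (1.2167 − 0.6833) = 8.8 × 0.5334 = 4.694 cmH2O.
Original PIP = 465/31.0 + 8.8×0.6833 + 9 = 30.013 cmH2O; new PIP = 30.013 + (4.694) = 34.707 cmH2O.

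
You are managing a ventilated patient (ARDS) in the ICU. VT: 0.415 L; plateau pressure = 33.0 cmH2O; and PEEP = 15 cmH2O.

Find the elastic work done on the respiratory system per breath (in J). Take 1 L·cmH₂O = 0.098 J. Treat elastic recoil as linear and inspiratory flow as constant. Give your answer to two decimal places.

Elastic work ≈ ½ × (Pplat − PEEP) × Vt = 0.5 × (33.0 − 15) × 0.415 L = 0.5 × 18.0 × 0.415 = 3.735 L·cmH2O.
× 0.098 J/(L·cmH2O) → 0.366 J.

0.37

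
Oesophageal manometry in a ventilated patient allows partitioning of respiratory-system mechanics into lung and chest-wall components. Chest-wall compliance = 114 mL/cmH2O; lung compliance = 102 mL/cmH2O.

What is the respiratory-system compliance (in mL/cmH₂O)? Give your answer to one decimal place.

53.8

Lung and chest wall are elastances in series: 1/Crs = 1/CL + 1/Ccw.
1/Crs = 1/102 + 1/114 = 0.01858.
Crs = 53.821 mL/cmH2O.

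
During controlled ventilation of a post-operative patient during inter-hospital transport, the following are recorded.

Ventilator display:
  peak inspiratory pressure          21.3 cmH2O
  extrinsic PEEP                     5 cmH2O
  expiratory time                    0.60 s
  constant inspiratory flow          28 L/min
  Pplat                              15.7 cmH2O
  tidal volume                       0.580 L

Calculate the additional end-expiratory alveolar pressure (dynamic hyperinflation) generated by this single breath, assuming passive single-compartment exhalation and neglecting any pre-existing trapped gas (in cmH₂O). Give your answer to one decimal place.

4.3

Flow: 28 L/min ÷ 60 = 0.4667 L/s.
R = (PIP − Pplat)/V̇ = (21.3 − 15.7) / 0.4667 = 5.6/0.4667 = 11.999 cmH2O·s/L.
C = Vt/(Pplat − PEEP) = 580.0 / (15.7 − 5) = 580.0/10.7 = 54.206 mL/cmH2O.
τ = R × C = 11.999 × 0.05421 L/cmH2O = 0.6505 s.
Fraction remaining = e^(−Te/τ) = e^(−0.60/0.6505) = 0.3976; trapped volume = 580.0 × 0.3976 = 230.61 mL.
Additional alveolar pressure from trapping ≈ V_trapped / C = 230.61 / 54.206 = 4.254 cmH2O.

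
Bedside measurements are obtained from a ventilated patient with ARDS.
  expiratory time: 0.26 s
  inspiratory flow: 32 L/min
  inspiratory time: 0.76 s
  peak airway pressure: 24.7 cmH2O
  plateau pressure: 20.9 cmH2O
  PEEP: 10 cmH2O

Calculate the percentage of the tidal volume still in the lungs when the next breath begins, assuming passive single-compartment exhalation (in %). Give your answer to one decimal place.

Flow: 32 L/min ÷ 60 = 0.5333 L/s.
Vt = flow × Ti = 0.5333 L/s × 0.76 s × 1000 mL/L = 405.31 mL.
R = (PIP − Pplat)/V̇ = (24.7 − 20.9) / 0.5333 = 3.8/0.5333 = 7.125 cmH2O·s/L.
C = Vt/(Pplat − PEEP) = 405.31 / (20.9 − 10) = 405.31/10.9 = 37.184 mL/cmH2O.
τ = R × C = 7.125 × 0.03718 L/cmH2O = 0.2649 s.
Fraction remaining at end-expiration = e^(−Te/τ) = e^(−0.26/0.2649) = 0.3747 → 37.47%.

37.5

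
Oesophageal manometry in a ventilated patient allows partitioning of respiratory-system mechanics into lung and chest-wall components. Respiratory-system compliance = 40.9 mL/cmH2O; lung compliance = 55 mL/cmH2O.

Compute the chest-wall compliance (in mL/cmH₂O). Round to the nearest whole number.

1/Ccw = 1/Crs − 1/CL.
1/Ccw = 1/40.9 − 1/55 = 0.006268.
Ccw = 159.54 mL/cmH2O.

160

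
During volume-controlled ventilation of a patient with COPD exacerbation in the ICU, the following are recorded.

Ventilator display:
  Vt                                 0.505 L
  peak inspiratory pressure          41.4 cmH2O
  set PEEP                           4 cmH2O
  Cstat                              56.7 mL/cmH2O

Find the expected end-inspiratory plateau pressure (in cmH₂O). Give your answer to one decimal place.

Pplat = PEEP + Vt / Cstat = 4 + 505 / 56.7 = 4 + 8.907 = 12.907 cmH2O.

12.9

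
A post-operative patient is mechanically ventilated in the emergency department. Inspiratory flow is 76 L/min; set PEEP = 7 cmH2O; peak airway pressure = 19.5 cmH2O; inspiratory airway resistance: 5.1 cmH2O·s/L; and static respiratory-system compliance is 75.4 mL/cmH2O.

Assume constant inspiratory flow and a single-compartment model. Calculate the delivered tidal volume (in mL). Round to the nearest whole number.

Flow: 76 L/min ÷ 60 = 1.2667 L/s.
Equation of motion (constant flow): PIP = Vt/C + R·V̇ + PEEP.
Vt/C = PIP − R·V̇ − PEEP = 19.5 − 6.46 − 7 = 6.04 cmH2O.
Vt = C × 6.04 = 75.4 × 6.04 = 455.42 mL.

455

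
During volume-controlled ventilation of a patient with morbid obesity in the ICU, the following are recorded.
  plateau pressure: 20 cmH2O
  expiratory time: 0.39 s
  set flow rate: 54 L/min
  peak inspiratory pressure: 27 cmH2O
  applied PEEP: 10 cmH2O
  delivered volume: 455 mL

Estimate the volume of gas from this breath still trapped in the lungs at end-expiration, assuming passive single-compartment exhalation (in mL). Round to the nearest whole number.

151

Flow: 54 L/min ÷ 60 = 0.9 L/s.
R = (PIP − Pplat)/V̇ = (27 − 20) / 0.9 = 7.0/0.9 = 7.778 cmH2O·s/L.
C = Vt/(Pplat − PEEP) = 455.0 / (20 − 10) = 455.0/10.0 = 45.5 mL/cmH2O.
τ = R × C = 7.778 × 0.0455 L/cmH2O = 0.3539 s.
Fraction remaining = e^(−Te/τ) = e^(−0.39/0.3539) = 0.3322.
Trapped volume = 455.0 × 0.3322 = 151.15 mL.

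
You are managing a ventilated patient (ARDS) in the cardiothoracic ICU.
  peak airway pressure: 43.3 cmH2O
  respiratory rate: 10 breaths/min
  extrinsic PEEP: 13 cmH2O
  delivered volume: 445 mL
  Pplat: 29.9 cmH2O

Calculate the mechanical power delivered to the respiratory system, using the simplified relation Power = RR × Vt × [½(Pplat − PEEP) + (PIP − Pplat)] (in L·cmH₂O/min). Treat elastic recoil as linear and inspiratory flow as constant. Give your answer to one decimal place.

97.2

Per-breath work = Vt × [½(Pplat−PEEP) + (PIP−Pplat)] = 0.445 × [0.5×16.9 + 13.4] = 0.445 × 21.85 = 9.723 L·cmH2O.
Power = 10 × 9.723 = 97.23 L·cmH2O/min.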